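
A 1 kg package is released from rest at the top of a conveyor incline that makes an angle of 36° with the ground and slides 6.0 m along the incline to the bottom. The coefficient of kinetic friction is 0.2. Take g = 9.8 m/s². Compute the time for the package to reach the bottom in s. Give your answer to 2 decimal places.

The weight component along the incline is mg sin 36° = 5.760 N and the normal force is N = mg cos 36° = 7.928 N.
Friction up the slope is f = μN = 0.2 × 7.928 = 1.586 N, so the net downslope force is 5.760 − 1.586 = 4.174 N and a = 4.174 / 1 = 4.1740 m/s².
Starting from rest, L = ½at², so t = √(2L/a) = √(2 × 6.0 / 4.1740) = 1.6956 s.

1.70 s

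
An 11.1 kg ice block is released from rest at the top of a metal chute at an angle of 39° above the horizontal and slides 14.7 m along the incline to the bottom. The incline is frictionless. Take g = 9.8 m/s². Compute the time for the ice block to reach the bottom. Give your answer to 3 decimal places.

The weight component along the incline is mg sin 39° = 68.457 N and the normal force is N = mg cos 39° = 84.538 N.
With no friction, a = g sin 39° = 6.1673 m/s².
Starting from rest, L = ½at², so t = √(2L/a) = √(2 × 14.7 / 6.1673) = 2.1834 s.

2.183 s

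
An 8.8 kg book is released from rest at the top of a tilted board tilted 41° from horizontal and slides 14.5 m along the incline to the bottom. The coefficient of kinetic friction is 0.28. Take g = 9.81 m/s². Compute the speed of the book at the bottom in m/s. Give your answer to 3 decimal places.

11.248 m/s

The weight component along the incline is mg sin 41° = 56.636 N and the normal force is N = mg cos 41° = 65.153 N.
Friction up the slope is f = μN = 0.28 × 65.153 = 18.243 N, so the net downslope force is 56.636 − 18.243 = 38.393 N and a = 38.393 / 8.8 = 4.3628 m/s².
Starting from rest over a distance of 14.5 m, v² = 2aL = 2 × 4.3628 × 14.5 = 126.5212, so v = 11.2482 m/s.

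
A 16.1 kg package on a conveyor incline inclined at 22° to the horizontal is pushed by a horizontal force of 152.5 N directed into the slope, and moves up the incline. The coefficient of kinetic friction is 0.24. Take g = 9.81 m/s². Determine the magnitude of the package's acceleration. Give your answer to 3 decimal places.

The horizontal push has components F cos 22° = 152.5 × 0.9272 = 141.398 N up the incline and F sin 22° = 152.5 × 0.3746 = 57.127 N pressing into the surface.
The normal force is therefore N = mg cos 22° + F sin 22° = 146.443 + 57.127 = 203.570 N, and kinetic friction down the slope is μN = 0.24 × 203.570 = 48.857 N.
Along the incline: F cos 22° − mg sin 22° − μN = ma, so 141.398 − 59.165 − 48.857 = 16.1 a, giving a = 2.0730 m/s².

2.073 m/s²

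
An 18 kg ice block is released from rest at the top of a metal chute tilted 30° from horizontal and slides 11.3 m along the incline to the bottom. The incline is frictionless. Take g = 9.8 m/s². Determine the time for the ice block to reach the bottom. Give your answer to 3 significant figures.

The weight component along the incline is mg sin 30° = 88.200 N and the normal force is N = mg cos 30° = 152.767 N.
With no friction, a = g sin 30° = 4.9000 m/s².
Starting from rest, L = ½at², so t = √(2L/a) = √(2 × 11.3 / 4.9000) = 2.1476 s.

2.15 s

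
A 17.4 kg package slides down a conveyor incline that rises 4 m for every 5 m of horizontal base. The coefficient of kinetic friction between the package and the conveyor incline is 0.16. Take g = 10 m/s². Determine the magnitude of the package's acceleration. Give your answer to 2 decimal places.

5.00 m/s²

Resolving the weight along the incline: the component pulling the package down the slope is mg sin 38.66° = 17.4 × 10 × 0.6247 = 108.698 N, and the normal force is N = mg cos 38.66° = 17.4 × 10 × 0.7809 = 135.877 N.
Kinetic friction acts up the slope with magnitude f = μN = 0.16 × 135.877 = 21.740 N.
Net force along the incline is 108.698 − 21.740 = 86.958 N, so a = 86.958 / 17.4 = 4.9976 m/s².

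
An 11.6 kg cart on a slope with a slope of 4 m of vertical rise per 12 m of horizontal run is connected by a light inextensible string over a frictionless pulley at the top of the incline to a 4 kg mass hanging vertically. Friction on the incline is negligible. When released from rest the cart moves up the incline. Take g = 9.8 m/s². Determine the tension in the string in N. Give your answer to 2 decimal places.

For the cart on the incline: the weight component along the slope is m₁g sin 18.43° = 11.6 × 9.8 × 0.3162 = 35.946 N and the normal force is N = m₁g cos 18.43° = 107.846 N.
Newton's second law for the cart (up-slope positive): T − 35.946 = 11.6 a. For the hanging mass (downward positive): 4 × 9.8 − T = 4 a.
Adding the two equations eliminates T: 3.254 = 15.6 a, so a = 0.2086 m/s².
Then from the hanging mass's equation, T = 4 × (9.8 − 0.2086) = 38.366 N.

38.37 N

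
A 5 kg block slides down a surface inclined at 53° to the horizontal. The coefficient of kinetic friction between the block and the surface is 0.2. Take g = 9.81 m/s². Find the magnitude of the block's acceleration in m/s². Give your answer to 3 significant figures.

6.65 m/s²

Resolving the weight along the incline: the component pulling the block down the slope is mg sin 53° = 5 × 9.81 × 0.7986 = 39.171 N, and the normal force is N = mg cos 53° = 5 × 9.81 × 0.6018 = 29.518 N.
Kinetic friction acts up the slope with magnitude f = μN = 0.2 × 29.518 = 5.904 N.
Net force along the incline is 39.171 − 5.904 = 33.267 N, so a = 33.267 / 5 = 6.6534 m/s².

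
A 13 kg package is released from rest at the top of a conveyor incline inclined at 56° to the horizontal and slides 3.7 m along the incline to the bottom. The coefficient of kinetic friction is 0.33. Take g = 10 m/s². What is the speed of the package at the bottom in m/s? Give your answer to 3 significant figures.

The weight component along the incline is mg sin 56° = 107.775 N and the normal force is N = mg cos 56° = 72.695 N.
Friction up the slope is f = μN = 0.33 × 72.695 = 23.989 N, so the net downslope force is 107.775 − 23.989 = 83.786 N and a = 83.786 / 13 = 6.4451 m/s².
Starting from rest over a distance of 3.7 m, v² = 2aL = 2 × 6.4451 × 3.7 = 47.6937, so v = 6.9061 m/s.

6.91 m/s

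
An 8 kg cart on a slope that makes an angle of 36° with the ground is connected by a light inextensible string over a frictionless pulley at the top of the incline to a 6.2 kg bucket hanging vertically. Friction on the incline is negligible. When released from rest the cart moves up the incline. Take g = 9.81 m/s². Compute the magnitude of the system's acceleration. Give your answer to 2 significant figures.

For the cart on the incline: the weight component along the slope is m₁g sin 36° = 8 × 9.81 × 0.5878 = 46.131 N and the normal force is N = m₁g cos 36° = 63.492 N.
Newton's second law for the cart (up-slope positive): T − 46.131 = 8 a. For the hanging bucket (downward positive): 6.2 × 9.81 − T = 6.2 a.
Adding the two equations eliminates T: 14.691 = 14.2 a, so a = 1.0346 m/s².

1.0 m/s²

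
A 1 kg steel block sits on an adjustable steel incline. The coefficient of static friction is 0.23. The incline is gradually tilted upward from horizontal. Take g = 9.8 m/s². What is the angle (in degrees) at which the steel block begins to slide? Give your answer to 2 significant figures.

13°

At the threshold of sliding, static friction is at its maximum μ_s N and exactly balances the weight component along the incline: mg sin θ = μ_s mg cos θ.
Hence tan θ = μ_s = 0.23, so θ = arctan(0.23) = 12.9528°.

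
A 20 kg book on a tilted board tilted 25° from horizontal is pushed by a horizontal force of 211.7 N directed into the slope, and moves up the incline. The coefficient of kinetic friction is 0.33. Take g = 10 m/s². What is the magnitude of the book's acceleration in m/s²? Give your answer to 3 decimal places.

The horizontal push has components F cos 25° = 211.7 × 0.9063 = 191.864 N up the incline and F sin 25° = 211.7 × 0.4226 = 89.464 N pressing into the surface.
The normal force is therefore N = mg cos 25° + F sin 25° = 181.260 + 89.464 = 270.724 N, and kinetic friction down the slope is μN = 0.33 × 270.724 = 89.339 N.
Along the incline: F cos 25° − mg sin 25° − μN = ma, so 191.864 − 84.520 − 89.339 = 20 a, giving a = 0.9003 m/s².

0.900 m/s²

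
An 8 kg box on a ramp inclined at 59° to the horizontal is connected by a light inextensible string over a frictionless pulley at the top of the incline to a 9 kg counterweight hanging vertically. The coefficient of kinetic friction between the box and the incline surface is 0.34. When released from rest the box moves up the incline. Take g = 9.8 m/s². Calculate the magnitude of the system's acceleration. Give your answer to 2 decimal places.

For the box on the incline: the weight component along the slope is m₁g sin 59° = 8 × 9.8 × 0.8572 = 67.204 N and the normal force is N = m₁g cos 59° = 40.379 N.
Kinetic friction opposes the box's motion up the incline: f = μN = 0.34 × 40.379 = 13.729 N acting down the slope.
Newton's second law for the box (up-slope positive): T − 67.204 − 13.729 = 8 a. For the hanging counterweight (downward positive): 9 × 9.8 − T = 9 a.
Adding the two equations eliminates T: 7.267 = 17 a, so a = 0.4275 m/s².

0.43 m/s²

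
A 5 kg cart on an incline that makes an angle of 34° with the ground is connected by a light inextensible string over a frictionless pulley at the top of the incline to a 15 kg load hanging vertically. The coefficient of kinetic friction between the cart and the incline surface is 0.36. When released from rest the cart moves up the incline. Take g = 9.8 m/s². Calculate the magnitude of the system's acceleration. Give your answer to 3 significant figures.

For the cart on the incline: the weight component along the slope is m₁g sin 34° = 5 × 9.8 × 0.5592 = 27.401 N and the normal force is N = m₁g cos 34° = 40.623 N.
Kinetic friction opposes the cart's motion up the incline: f = μN = 0.36 × 40.623 = 14.624 N acting down the slope.
Newton's second law for the cart (up-slope positive): T − 27.401 − 14.624 = 5 a. For the hanging load (downward positive): 15 × 9.8 − T = 15 a.
Adding the two equations eliminates T: 104.975 = 20 a, so a = 5.2487 m/s².

5.25 m/s²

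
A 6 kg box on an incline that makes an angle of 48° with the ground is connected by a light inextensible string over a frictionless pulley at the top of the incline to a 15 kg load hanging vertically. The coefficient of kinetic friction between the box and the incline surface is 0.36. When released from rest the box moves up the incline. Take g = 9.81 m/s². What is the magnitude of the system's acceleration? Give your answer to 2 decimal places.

4.25 m/s²

For the box on the incline: the weight component along the slope is m₁g sin 48° = 6 × 9.81 × 0.7431 = 43.739 N and the normal force is N = m₁g cos 48° = 39.385 N.
Kinetic friction opposes the box's motion up the incline: f = μN = 0.36 × 39.385 = 14.179 N acting down the slope.
Newton's second law for the box (up-slope positive): T − 43.739 − 14.179 = 6 a. For the hanging load (downward positive): 15 × 9.81 − T = 15 a.
Adding the two equations eliminates T: 89.232 = 21 a, so a = 4.2491 m/s².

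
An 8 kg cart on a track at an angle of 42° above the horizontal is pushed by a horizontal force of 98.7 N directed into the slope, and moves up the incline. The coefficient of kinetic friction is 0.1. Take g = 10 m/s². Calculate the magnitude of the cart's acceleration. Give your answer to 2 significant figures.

The horizontal push has components F cos 42° = 98.7 × 0.7431 = 73.344 N up the incline and F sin 42° = 98.7 × 0.6691 = 66.040 N pressing into the surface.
The normal force is therefore N = mg cos 42° + F sin 42° = 59.448 + 66.040 = 125.488 N, and kinetic friction down the slope is μN = 0.1 × 125.488 = 12.549 N.
Along the incline: F cos 42° − mg sin 42° − μN = ma, so 73.344 − 53.528 − 12.549 = 8 a, giving a = 0.9084 m/s².

0.91 m/s²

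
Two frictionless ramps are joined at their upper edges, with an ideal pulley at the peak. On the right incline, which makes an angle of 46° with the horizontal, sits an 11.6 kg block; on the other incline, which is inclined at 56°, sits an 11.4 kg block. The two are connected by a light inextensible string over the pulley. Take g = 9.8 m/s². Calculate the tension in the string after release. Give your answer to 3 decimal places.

87.244 N

Resolve each weight along its own incline: the 11.6 kg mass has component 11.6 × 9.8 × sin 46° = 81.775 N down its slope, and the 11.4 kg mass has 11.4 × 9.8 × sin 56° = 92.620 N down its slope.
The 11.4 kg side's 92.620 N exceeds the other side's 81.775 N, so that mass slides down and the 11.6 kg mass slides up. Taking that direction as positive, Newton's second law for the whole system gives 92.620 − 81.775 = (11.6 + 11.4) a, so a = 10.845 / 23 = 0.4715 m/s².
For the 11.6 kg mass (up-slope positive): T − 81.775 = 11.6 × 0.4715, so T = 87.244 N.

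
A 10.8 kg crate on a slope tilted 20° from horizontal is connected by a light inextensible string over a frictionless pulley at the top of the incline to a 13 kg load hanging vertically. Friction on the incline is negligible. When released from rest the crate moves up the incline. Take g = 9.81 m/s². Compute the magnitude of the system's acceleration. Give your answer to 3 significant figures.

For the crate on the incline: the weight component along the slope is m₁g sin 20° = 10.8 × 9.81 × 0.3420 = 36.234 N and the normal force is N = m₁g cos 20° = 99.559 N.
Newton's second law for the crate (up-slope positive): T − 36.234 = 10.8 a. For the hanging load (downward positive): 13 × 9.81 − T = 13 a.
Adding the two equations eliminates T: 91.296 = 23.8 a, so a = 3.8360 m/s².

3.84 m/s²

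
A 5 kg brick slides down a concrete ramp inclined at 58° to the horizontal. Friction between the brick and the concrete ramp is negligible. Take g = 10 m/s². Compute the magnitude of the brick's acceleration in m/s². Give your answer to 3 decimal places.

8.480 m/s²

Resolving the weight along the incline: the component pulling the brick down the slope is mg sin 58° = 5 × 10 × 0.8480 = 42.400 N, and the normal force is N = mg cos 58° = 5 × 10 × 0.5299 = 26.495 N.
With no friction the net force along the incline is 42.400 N, so a = g sin 58° = 42.400 / 5 = 8.4800 m/s².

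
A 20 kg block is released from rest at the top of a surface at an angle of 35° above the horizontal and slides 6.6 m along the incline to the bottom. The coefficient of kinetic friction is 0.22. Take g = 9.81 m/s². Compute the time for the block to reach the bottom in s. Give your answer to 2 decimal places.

The weight component along the incline is mg sin 35° = 112.536 N and the normal force is N = mg cos 35° = 160.718 N.
Friction up the slope is f = μN = 0.22 × 160.718 = 35.358 N, so the net downslope force is 112.536 − 35.358 = 77.178 N and a = 77.178 / 20 = 3.8589 m/s².
Starting from rest, L = ½at², so t = √(2L/a) = √(2 × 6.6 / 3.8589) = 1.8495 s.

1.85 s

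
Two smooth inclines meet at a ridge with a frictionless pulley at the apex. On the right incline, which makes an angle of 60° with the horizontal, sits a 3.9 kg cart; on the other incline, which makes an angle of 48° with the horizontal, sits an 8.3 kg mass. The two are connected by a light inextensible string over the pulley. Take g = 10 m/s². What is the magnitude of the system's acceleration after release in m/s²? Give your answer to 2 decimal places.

Resolve each weight along its own incline: the 3.9 kg mass has component 3.9 × 10 × sin 60° = 33.775 N down its slope, and the 8.3 kg mass has 8.3 × 10 × sin 48° = 61.681 N down its slope.
The 8.3 kg side's 61.681 N exceeds the other side's 33.775 N, so that mass slides down and the 3.9 kg mass slides up. Taking that direction as positive, Newton's second law for the whole system gives 61.681 − 33.775 = (3.9 + 8.3) a, so a = 27.906 / 12.2 = 2.2874 m/s².

2.29 m/s²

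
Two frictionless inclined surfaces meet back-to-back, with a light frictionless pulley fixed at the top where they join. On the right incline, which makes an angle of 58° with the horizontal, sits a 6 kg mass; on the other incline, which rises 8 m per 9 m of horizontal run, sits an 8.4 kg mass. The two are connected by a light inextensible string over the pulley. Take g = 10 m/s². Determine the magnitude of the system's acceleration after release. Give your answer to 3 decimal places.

0.342 m/s²

Resolve each weight along its own incline: the 6 kg mass has component 6 × 10 × sin 58° = 50.883 N down its slope, and the 8.4 kg mass has 8.4 × 10 × sin 41.63° = 55.807 N down its slope.
The 8.4 kg side's 55.807 N exceeds the other side's 50.883 N, so that mass slides down and the 6 kg mass slides up. Taking that direction as positive, Newton's second law for the whole system gives 55.807 − 50.883 = (6 + 8.4) a, so a = 4.924 / 14.4 = 0.3419 m/s².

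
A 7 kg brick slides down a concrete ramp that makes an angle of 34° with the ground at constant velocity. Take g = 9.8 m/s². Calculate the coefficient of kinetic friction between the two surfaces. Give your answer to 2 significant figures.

At constant velocity the net force along the incline is zero: mg sin 34° = μ mg cos 34°.
So μ = tan 34° = 0.5592 / 0.8290 = 0.6745.

0.67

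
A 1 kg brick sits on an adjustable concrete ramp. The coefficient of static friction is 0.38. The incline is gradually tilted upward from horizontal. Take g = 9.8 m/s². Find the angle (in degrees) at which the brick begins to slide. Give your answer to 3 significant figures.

At the threshold of sliding, static friction is at its maximum μ_s N and exactly balances the weight component along the incline: mg sin θ = μ_s mg cos θ.
Hence tan θ = μ_s = 0.38, so θ = arctan(0.38) = 20.8068°.

20.8°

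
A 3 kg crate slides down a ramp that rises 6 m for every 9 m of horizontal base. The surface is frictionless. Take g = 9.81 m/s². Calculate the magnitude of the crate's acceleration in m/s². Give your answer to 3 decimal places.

5.442 m/s²

Resolving the weight along the incline: the component pulling the crate down the slope is mg sin 33.69° = 3 × 9.81 × 0.5547 = 16.325 N, and the normal force is N = mg cos 33.69° = 3 × 9.81 × 0.8321 = 24.489 N.
With no friction the net force along the incline is 16.325 N, so a = g sin 33.69° = 16.325 / 3 = 5.4417 m/s².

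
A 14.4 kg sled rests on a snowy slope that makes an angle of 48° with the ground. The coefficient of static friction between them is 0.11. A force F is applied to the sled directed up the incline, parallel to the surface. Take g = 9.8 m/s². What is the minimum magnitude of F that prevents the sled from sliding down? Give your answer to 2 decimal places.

The normal force is N = mg cos 48° = 94.428 N. With F at its minimum the sled is on the verge of sliding down, so static friction is at its maximum μ_s N = 0.11 × 94.428 = 10.387 N and acts up the slope.
Equilibrium along the incline: F + μ_s N = mg sin 48°, so F = 104.873 − 10.387 = 94.486 N.

94.49 N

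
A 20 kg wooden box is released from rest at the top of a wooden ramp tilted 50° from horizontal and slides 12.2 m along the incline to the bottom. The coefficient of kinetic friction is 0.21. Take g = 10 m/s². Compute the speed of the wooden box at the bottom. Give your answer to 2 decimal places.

The weight component along the incline is mg sin 50° = 153.209 N and the normal force is N = mg cos 50° = 128.558 N.
Friction up the slope is f = μN = 0.21 × 128.558 = 26.997 N, so the net downslope force is 153.209 − 26.997 = 126.212 N and a = 126.212 / 20 = 6.3106 m/s².
Starting from rest over a distance of 12.2 m, v² = 2aL = 2 × 6.3106 × 12.2 = 153.9786, so v = 12.4088 m/s.

12.41 m/s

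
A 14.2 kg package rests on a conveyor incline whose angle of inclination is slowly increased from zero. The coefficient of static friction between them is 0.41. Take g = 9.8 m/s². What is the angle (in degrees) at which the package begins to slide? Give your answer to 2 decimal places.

22.29°

At the threshold of sliding, static friction is at its maximum μ_s N and exactly balances the weight component along the incline: mg sin θ = μ_s mg cos θ.
Hence tan θ = μ_s = 0.41, so θ = arctan(0.41) = 22.2936°.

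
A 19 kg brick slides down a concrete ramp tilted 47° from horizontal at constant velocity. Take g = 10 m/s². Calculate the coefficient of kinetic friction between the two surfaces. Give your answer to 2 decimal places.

At constant velocity the net force along the incline is zero: mg sin 47° = μ mg cos 47°.
So μ = tan 47° = 0.7314 / 0.6820 = 1.0724.

1.07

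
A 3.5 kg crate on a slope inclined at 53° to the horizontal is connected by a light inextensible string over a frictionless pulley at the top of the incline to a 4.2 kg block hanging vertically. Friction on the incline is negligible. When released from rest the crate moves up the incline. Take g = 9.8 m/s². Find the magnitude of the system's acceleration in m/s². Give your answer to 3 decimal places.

1.788 m/s²

For the crate on the incline: the weight component along the slope is m₁g sin 53° = 3.5 × 9.8 × 0.7986 = 27.392 N and the normal force is N = m₁g cos 53° = 20.642 N.
Newton's second law for the crate (up-slope positive): T − 27.392 = 3.5 a. For the hanging block (downward positive): 4.2 × 9.8 − T = 4.2 a.
Adding the two equations eliminates T: 13.768 = 7.7 a, so a = 1.7881 m/s².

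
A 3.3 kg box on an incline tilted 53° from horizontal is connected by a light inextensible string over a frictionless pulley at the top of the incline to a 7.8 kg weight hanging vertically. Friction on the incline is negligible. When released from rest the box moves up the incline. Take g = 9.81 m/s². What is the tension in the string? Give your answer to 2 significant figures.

For the box on the incline: the weight component along the slope is m₁g sin 53° = 3.3 × 9.81 × 0.7986 = 25.853 N and the normal force is N = m₁g cos 53° = 19.483 N.
Newton's second law for the box (up-slope positive): T − 25.853 = 3.3 a. For the hanging weight (downward positive): 7.8 × 9.81 − T = 7.8 a.
Adding the two equations eliminates T: 50.665 = 11.1 a, so a = 4.5644 m/s².
Then from the hanging weight's equation, T = 7.8 × (9.81 − 4.5644) = 40.916 N.

41 N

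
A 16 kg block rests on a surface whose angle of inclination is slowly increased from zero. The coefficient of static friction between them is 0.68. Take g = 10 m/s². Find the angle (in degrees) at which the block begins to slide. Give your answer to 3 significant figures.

34.2°

At the threshold of sliding, static friction is at its maximum μ_s N and exactly balances the weight component along the incline: mg sin θ = μ_s mg cos θ.
Hence tan θ = μ_s = 0.68, so θ = arctan(0.68) = 34.2157°.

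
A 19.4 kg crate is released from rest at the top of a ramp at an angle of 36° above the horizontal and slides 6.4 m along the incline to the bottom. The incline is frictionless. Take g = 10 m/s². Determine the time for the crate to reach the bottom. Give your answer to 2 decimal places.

The weight component along the incline is mg sin 36° = 114.030 N and the normal force is N = mg cos 36° = 156.949 N.
With no friction, a = g sin 36° = 5.8779 m/s².
Starting from rest, L = ½at², so t = √(2L/a) = √(2 × 6.4 / 5.8779) = 1.4757 s.

1.48 s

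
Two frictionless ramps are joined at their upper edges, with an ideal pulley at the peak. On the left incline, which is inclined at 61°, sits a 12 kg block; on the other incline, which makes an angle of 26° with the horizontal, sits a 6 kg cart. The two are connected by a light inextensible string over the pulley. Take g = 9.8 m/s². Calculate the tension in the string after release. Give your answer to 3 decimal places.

Resolve each weight along its own incline: the 12 kg mass has component 12 × 9.8 × sin 61° = 102.855 N down its slope, and the 6 kg mass has 6 × 9.8 × sin 26° = 25.776 N down its slope.
The 12 kg side's 102.855 N exceeds the other side's 25.776 N, so that mass slides down and the 6 kg mass slides up. Taking that direction as positive, Newton's second law for the whole system gives 102.855 − 25.776 = (12 + 6) a, so a = 77.079 / 18 = 4.2822 m/s².
For the 6 kg mass (up-slope positive): T − 25.776 = 6 × 4.2822, so T = 51.469 N.

51.469 N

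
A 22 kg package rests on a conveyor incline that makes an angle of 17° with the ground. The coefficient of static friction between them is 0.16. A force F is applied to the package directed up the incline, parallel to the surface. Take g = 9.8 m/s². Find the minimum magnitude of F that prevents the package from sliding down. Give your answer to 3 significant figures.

The normal force is N = mg cos 17° = 206.179 N. With F at its minimum the package is on the verge of sliding down, so static friction is at its maximum μ_s N = 0.16 × 206.179 = 32.989 N and acts up the slope.
Equilibrium along the incline: F + μ_s N = mg sin 17°, so F = 63.035 − 32.989 = 30.046 N.

30.0 N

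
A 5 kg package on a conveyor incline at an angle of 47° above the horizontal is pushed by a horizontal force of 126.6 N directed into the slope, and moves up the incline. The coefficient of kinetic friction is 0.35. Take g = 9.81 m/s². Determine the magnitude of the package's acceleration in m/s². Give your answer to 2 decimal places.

1.27 m/s²

The horizontal push has components F cos 47° = 126.6 × 0.6820 = 86.341 N up the incline and F sin 47° = 126.6 × 0.7314 = 92.595 N pressing into the surface.
The normal force is therefore N = mg cos 47° + F sin 47° = 33.452 + 92.595 = 126.047 N, and kinetic friction down the slope is μN = 0.35 × 126.047 = 44.116 N.
Along the incline: F cos 47° − mg sin 47° − μN = ma, so 86.341 − 35.875 − 44.116 = 5 a, giving a = 1.2700 m/s².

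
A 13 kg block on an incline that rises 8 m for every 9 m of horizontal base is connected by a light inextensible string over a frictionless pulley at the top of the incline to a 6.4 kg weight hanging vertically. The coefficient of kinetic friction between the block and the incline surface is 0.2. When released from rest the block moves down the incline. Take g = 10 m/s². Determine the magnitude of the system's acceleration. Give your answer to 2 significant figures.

0.15 m/s²

For the block on the incline: the weight component along the slope is m₁g sin 41.63° = 13 × 10 × 0.6644 = 86.372 N and the normal force is N = m₁g cos 41.63° = 97.163 N.
Kinetic friction opposes the block's motion down the incline: f = μN = 0.2 × 97.163 = 19.433 N acting up the slope.
Newton's second law for the block (down-slope positive): 86.372 − 19.433 − T = 13 a. For the hanging weight (upward positive): T − 6.4 × 10 = 6.4 a.
Adding the two equations eliminates T: 2.939 = 19.4 a, so a = 0.1515 m/s².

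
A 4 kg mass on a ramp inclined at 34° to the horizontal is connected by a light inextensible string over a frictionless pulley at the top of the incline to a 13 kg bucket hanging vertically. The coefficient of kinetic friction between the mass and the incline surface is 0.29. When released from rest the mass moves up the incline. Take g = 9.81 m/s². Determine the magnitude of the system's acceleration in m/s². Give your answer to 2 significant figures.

For the mass on the incline: the weight component along the slope is m₁g sin 34° = 4 × 9.81 × 0.5592 = 21.943 N and the normal force is N = m₁g cos 34° = 32.531 N.
Kinetic friction opposes the mass's motion up the incline: f = μN = 0.29 × 32.531 = 9.434 N acting down the slope.
Newton's second law for the mass (up-slope positive): T − 21.943 − 9.434 = 4 a. For the hanging bucket (downward positive): 13 × 9.81 − T = 13 a.
Adding the two equations eliminates T: 96.153 = 17 a, so a = 5.6561 m/s².

5.7 m/s²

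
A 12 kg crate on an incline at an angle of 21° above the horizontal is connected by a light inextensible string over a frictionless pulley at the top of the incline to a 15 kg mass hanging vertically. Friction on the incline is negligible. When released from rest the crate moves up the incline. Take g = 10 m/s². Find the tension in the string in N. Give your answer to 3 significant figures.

For the crate on the incline: the weight component along the slope is m₁g sin 21° = 12 × 10 × 0.3584 = 43.008 N and the normal force is N = m₁g cos 21° = 112.030 N.
Newton's second law for the crate (up-slope positive): T − 43.008 = 12 a. For the hanging mass (downward positive): 15 × 10 − T = 15 a.
Adding the two equations eliminates T: 106.992 = 27 a, so a = 3.9627 m/s².
Then from the hanging mass's equation, T = 15 × (10 − 3.9627) = 90.559 N.

90.6 N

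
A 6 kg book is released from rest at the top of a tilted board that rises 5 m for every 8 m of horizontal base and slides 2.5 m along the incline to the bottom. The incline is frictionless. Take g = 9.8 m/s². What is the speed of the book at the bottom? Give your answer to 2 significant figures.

The weight component along the incline is mg sin 32.01° = 31.164 N and the normal force is N = mg cos 32.01° = 49.862 N.
With no friction, a = g sin 32.01° = 5.1940 m/s².
Starting from rest over a distance of 2.5 m, v² = 2aL = 2 × 5.1940 × 2.5 = 25.9700, so v = 5.0961 m/s.

5.1 m/s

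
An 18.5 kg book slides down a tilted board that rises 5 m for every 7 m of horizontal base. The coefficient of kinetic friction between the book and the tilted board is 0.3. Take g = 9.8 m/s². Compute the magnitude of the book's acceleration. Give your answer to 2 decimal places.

3.30 m/s²

Resolving the weight along the incline: the component pulling the book down the slope is mg sin 35.54° = 18.5 × 9.8 × 0.5812 = 105.372 N, and the normal force is N = mg cos 35.54° = 18.5 × 9.8 × 0.8137 = 147.524 N.
Kinetic friction acts up the slope with magnitude f = μN = 0.3 × 147.524 = 44.257 N.
Net force along the incline is 105.372 − 44.257 = 61.115 N, so a = 61.115 / 18.5 = 3.3035 m/s².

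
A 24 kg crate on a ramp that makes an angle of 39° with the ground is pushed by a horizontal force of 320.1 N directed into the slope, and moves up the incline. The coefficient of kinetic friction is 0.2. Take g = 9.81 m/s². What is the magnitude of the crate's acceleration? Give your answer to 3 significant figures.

0.988 m/s²

The horizontal push has components F cos 39° = 320.1 × 0.7771 = 248.750 N up the incline and F sin 39° = 320.1 × 0.6293 = 201.439 N pressing into the surface.
The normal force is therefore N = mg cos 39° + F sin 39° = 182.960 + 201.439 = 384.399 N, and kinetic friction down the slope is μN = 0.2 × 384.399 = 76.880 N.
Along the incline: F cos 39° − mg sin 39° − μN = ma, so 248.750 − 148.162 − 76.880 = 24 a, giving a = 0.9878 m/s².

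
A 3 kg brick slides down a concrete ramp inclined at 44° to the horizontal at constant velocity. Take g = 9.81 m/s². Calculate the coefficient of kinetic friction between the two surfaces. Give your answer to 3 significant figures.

0.966

At constant velocity the net force along the incline is zero: mg sin 44° = μ mg cos 44°.
So μ = tan 44° = 0.6947 / 0.7193 = 0.9658.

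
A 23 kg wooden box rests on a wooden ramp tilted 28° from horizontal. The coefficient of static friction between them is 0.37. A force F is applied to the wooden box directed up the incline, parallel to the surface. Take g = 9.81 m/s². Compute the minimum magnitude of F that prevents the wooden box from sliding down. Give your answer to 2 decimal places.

32.22 N

The normal force is N = mg cos 28° = 199.219 N. With F at its minimum the wooden box is on the verge of sliding down, so static friction is at its maximum μ_s N = 0.37 × 199.219 = 73.711 N and acts up the slope.
Equilibrium along the incline: F + μ_s N = mg sin 28°, so F = 105.927 − 73.711 = 32.216 N.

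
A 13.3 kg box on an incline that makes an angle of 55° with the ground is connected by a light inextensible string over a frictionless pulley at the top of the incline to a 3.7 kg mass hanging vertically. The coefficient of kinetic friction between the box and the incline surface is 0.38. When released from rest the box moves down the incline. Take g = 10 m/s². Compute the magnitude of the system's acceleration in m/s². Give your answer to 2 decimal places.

For the box on the incline: the weight component along the slope is m₁g sin 55° = 13.3 × 10 × 0.8192 = 108.954 N and the normal force is N = m₁g cos 55° = 76.286 N.
Kinetic friction opposes the box's motion down the incline: f = μN = 0.38 × 76.286 = 28.989 N acting up the slope.
Newton's second law for the box (down-slope positive): 108.954 − 28.989 − T = 13.3 a. For the hanging mass (upward positive): T − 3.7 × 10 = 3.7 a.
Adding the two equations eliminates T: 42.965 = 17 a, so a = 2.5274 m/s².

2.53 m/s²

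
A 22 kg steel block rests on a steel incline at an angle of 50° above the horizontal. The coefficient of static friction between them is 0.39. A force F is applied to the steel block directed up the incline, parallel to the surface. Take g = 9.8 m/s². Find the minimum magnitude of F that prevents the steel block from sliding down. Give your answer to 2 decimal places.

The normal force is N = mg cos 50° = 138.585 N. With F at its minimum the steel block is on the verge of sliding down, so static friction is at its maximum μ_s N = 0.39 × 138.585 = 54.048 N and acts up the slope.
Equilibrium along the incline: F + μ_s N = mg sin 50°, so F = 165.159 − 54.048 = 111.111 N.

111.11 N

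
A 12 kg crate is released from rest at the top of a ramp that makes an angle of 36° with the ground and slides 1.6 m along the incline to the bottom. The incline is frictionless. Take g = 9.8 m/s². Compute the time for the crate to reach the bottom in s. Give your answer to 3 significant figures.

The weight component along the incline is mg sin 36° = 69.124 N and the normal force is N = mg cos 36° = 95.140 N.
With no friction, a = g sin 36° = 5.7603 m/s².
Starting from rest, L = ½at², so t = √(2L/a) = √(2 × 1.6 / 5.7603) = 0.7453 s.

0.745 s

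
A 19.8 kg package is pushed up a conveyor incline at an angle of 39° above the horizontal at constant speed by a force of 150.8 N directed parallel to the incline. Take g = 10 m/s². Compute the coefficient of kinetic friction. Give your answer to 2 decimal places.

0.17

At constant speed ΣF = 0 along the incline. The applied 150.8 N acts up the slope; the weight component mg sin 39° = 124.605 N and kinetic friction μN both act down the slope.
So 150.8 = 124.605 + μ × 153.875, giving μ = (150.8 − 124.605) / 153.875 = 0.1702.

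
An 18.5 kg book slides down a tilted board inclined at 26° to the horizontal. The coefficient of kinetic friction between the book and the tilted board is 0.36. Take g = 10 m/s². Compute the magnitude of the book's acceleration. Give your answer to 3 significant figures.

1.15 m/s²

Resolving the weight along the incline: the component pulling the book down the slope is mg sin 26° = 18.5 × 10 × 0.4384 = 81.104 N, and the normal force is N = mg cos 26° = 18.5 × 10 × 0.8988 = 166.278 N.
Kinetic friction acts up the slope with magnitude f = μN = 0.36 × 166.278 = 59.860 N.
Net force along the incline is 81.104 − 59.860 = 21.244 N, so a = 21.244 / 18.5 = 1.1483 m/s².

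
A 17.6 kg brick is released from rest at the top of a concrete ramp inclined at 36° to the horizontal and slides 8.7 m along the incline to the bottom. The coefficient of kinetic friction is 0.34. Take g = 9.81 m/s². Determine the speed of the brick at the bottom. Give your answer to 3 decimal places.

The weight component along the incline is mg sin 36° = 101.485 N and the normal force is N = mg cos 36° = 139.682 N.
Friction up the slope is f = μN = 0.34 × 139.682 = 47.492 N, so the net downslope force is 101.485 − 47.492 = 53.993 N and a = 53.993 / 17.6 = 3.0678 m/s².
Starting from rest over a distance of 8.7 m, v² = 2aL = 2 × 3.0678 × 8.7 = 53.3797, so v = 7.3061 m/s.

7.306 m/s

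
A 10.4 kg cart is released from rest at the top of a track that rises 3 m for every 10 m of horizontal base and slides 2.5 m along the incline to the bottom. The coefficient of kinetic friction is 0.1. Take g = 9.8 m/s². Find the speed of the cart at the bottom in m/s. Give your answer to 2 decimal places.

The weight component along the incline is mg sin 16.70° = 29.286 N and the normal force is N = mg cos 16.70° = 97.622 N.
Friction up the slope is f = μN = 0.1 × 97.622 = 9.762 N, so the net downslope force is 29.286 − 9.762 = 19.524 N and a = 19.524 / 10.4 = 1.8773 m/s².
Starting from rest over a distance of 2.5 m, v² = 2aL = 2 × 1.8773 × 2.5 = 9.3865, so v = 3.0637 m/s.

3.06 m/s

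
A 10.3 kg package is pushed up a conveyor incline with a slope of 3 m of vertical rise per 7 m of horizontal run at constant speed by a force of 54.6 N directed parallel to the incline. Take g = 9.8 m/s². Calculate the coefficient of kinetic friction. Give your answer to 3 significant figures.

At constant speed ΣF = 0 along the incline. The applied 54.6 N acts up the slope; the weight component mg sin 23.20° = 39.762 N and kinetic friction μN both act down the slope.
So 54.6 = 39.762 + μ × 92.778, giving μ = (54.6 − 39.762) / 92.778 = 0.1599.

0.160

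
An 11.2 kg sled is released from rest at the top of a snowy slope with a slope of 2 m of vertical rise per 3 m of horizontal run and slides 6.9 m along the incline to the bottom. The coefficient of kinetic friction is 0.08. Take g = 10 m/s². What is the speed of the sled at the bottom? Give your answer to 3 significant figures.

The weight component along the incline is mg sin 33.69° = 62.126 N and the normal force is N = mg cos 33.69° = 93.190 N.
Friction up the slope is f = μN = 0.08 × 93.190 = 7.455 N, so the net downslope force is 62.126 − 7.455 = 54.671 N and a = 54.671 / 11.2 = 4.8813 m/s².
Starting from rest over a distance of 6.9 m, v² = 2aL = 2 × 4.8813 × 6.9 = 67.3619, so v = 8.2074 m/s.

8.21 m/s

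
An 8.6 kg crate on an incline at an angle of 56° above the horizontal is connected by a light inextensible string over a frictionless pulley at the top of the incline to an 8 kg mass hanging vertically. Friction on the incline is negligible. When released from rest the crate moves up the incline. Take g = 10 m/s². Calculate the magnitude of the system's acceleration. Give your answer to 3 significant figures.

0.524 m/s²

For the crate on the incline: the weight component along the slope is m₁g sin 56° = 8.6 × 10 × 0.8290 = 71.294 N and the normal force is N = m₁g cos 56° = 48.091 N.
Newton's second law for the crate (up-slope positive): T − 71.294 = 8.6 a. For the hanging mass (downward positive): 8 × 10 − T = 8 a.
Adding the two equations eliminates T: 8.706 = 16.6 a, so a = 0.5245 m/s².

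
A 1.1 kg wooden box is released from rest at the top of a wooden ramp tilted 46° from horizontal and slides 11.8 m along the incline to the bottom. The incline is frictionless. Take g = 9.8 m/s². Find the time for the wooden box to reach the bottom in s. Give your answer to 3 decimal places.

1.830 s

The weight component along the incline is mg sin 46° = 7.754 N and the normal force is N = mg cos 46° = 7.488 N.
With no friction, a = g sin 46° = 7.0495 m/s².
Starting from rest, L = ½at², so t = √(2L/a) = √(2 × 11.8 / 7.0495) = 1.8297 s.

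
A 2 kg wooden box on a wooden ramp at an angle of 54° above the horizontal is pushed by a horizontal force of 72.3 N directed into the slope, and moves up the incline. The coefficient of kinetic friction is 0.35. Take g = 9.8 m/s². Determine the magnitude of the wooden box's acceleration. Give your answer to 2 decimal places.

The horizontal push has components F cos 54° = 72.3 × 0.5878 = 42.498 N up the incline and F sin 54° = 72.3 × 0.8090 = 58.491 N pressing into the surface.
The normal force is therefore N = mg cos 54° + F sin 54° = 11.521 + 58.491 = 70.012 N, and kinetic friction down the slope is μN = 0.35 × 70.012 = 24.504 N.
Along the incline: F cos 54° − mg sin 54° − μN = ma, so 42.498 − 15.856 − 24.504 = 2 a, giving a = 1.0690 m/s².

1.07 m/s²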